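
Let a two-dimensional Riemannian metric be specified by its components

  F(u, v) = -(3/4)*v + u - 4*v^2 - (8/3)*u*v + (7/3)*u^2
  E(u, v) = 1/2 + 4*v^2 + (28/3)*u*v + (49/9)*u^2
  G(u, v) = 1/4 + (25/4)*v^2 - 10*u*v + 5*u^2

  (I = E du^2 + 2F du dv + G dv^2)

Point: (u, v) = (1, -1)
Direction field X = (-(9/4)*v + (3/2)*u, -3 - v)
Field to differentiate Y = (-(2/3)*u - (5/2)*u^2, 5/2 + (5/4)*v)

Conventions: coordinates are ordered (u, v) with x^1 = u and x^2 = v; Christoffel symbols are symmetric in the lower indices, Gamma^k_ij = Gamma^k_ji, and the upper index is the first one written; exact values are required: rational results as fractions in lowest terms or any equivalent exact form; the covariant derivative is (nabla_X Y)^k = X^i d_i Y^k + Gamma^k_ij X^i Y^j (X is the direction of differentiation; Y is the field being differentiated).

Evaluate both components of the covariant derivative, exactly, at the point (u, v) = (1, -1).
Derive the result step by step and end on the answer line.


E = 11/18, F = 11/4, G = 43/2 at the point
E_u = 14/9, E_v = 4/3, F_u = 25/3, F_v = 55/12, G_u = 20, G_v = -45/2
EG - F^2 = 803/144;  g^inv = (144/803) * [[43/2, -11/4], [-11/4, 11/18]]
first-kind symbols [ij,l] = (1/2)(d_i g_jl + d_j g_il - d_l g_ij): [uu,u] = E_u/2 = 7/9, [uu,v] = F_u - E_v/2 = 23/3, [uv,u] = E_v/2 = 2/3, [uv,v] = G_u/2 = 10, [vv,u] = F_v - G_u/2 = -65/12, [vv,v] = G_v/2 = -45/4
Gamma^u_ij = (G*[ij,u] - F*[ij,v])/(EG - F^2), Gamma^v_ij = (E*[ij,v] - F*[ij,u])/(EG - F^2)
Gamma_uuu = -628/803, Gamma_uuv = -1896/803, Gamma_uvv = -12315/803, Gamma_vuu = 100/219, Gamma_vuv = 56/73, Gamma_vvv = 105/73
X = (15/4, -2), Y = (-19/6, 5/4) at the point

Answer: (nabla_X Y)^u = 1143/3212, (nabla_X Y)^v = -671/219


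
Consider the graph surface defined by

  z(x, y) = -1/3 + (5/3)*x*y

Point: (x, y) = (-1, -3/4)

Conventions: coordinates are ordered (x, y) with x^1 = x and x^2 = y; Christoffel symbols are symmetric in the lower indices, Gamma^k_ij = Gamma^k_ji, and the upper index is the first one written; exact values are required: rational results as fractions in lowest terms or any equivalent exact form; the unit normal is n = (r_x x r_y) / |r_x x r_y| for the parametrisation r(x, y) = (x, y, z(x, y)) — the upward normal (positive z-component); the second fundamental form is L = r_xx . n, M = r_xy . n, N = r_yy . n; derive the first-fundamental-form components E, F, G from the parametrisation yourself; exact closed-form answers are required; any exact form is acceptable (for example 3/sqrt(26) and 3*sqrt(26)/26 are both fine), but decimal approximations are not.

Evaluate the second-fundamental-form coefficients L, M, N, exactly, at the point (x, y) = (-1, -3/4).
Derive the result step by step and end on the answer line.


z_x = -5/4, z_y = -5/3, z_xx = 0, z_xy = 5/3, z_yy = 0
E = 41/16, F = 25/12, G = 34/9; answer radicand W^2 = 769/144
unnormalised second-form numerators: l = 0, m = 5/3, n = 0; L = l/sqrt(769/144), and similarly M = m/sqrt(W^2), N = n/sqrt(W^2)

Answer: L = 0, M = 20*sqrt(769)/769, N = 0


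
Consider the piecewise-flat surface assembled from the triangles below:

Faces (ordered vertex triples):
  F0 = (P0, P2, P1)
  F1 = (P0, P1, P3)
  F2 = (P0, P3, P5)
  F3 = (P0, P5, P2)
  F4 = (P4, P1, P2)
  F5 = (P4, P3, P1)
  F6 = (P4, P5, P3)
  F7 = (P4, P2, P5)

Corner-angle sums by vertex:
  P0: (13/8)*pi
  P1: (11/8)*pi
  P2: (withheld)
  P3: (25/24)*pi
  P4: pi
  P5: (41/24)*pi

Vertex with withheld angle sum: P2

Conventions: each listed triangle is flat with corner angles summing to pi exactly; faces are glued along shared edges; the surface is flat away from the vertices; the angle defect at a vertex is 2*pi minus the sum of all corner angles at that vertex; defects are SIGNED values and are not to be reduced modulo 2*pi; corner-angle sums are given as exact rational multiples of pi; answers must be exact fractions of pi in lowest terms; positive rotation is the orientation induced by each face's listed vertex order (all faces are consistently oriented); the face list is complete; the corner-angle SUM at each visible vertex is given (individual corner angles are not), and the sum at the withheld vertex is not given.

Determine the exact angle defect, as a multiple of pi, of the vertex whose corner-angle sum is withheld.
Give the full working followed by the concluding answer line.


V = 6, E = 12, F = 8; chi = V - E + F = 2
Gauss-Bonnet: total defect = 2*pi*chi = 4*pi; visible defects sum to (13/4)*pi

Answer: defect(P2) = (3/4)*pi


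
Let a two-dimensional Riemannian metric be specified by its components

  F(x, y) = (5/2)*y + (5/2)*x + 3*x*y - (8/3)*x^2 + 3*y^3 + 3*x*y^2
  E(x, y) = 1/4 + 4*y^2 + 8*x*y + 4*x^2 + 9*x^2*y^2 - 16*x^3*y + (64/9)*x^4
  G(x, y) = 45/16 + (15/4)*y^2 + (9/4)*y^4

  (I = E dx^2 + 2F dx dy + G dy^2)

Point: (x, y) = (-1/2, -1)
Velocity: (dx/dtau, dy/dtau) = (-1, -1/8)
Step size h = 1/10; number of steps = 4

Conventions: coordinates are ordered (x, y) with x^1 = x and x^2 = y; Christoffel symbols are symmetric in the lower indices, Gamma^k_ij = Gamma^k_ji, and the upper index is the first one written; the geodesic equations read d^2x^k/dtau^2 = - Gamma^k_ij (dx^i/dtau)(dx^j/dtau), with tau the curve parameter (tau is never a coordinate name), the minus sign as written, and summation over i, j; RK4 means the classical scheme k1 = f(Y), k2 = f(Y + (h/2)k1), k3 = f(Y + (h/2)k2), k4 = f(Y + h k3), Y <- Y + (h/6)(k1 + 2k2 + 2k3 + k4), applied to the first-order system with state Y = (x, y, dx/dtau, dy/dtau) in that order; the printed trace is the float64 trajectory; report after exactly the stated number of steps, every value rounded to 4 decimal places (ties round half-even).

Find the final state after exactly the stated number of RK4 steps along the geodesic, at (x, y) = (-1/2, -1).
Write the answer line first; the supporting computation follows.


Answer: x = -0.9333, y = -1.2033, dx/dtau = -1.1225, dy/dtau = -0.8419

f(Y) = (dx/dtau, dy/dtau, -Gamma^x_ij Y'^i Y'^j, -Gamma^y_ij Y'^i Y'^j) with the Gammas evaluated at the stage position; h = 0.100000; intermediate values shown to 6 dp
step 0: x = -0.5000, y = -1.0000, dx/dtau = -1.0000, dy/dtau = -0.1250
step 1:
  k1: at (x, y) = (-0.500000, -1.000000), (dx/dtau, dy/dtau) = (-1.000000, -0.125000); Gamma_xxx = 1.126849, Gamma_xxy = -1.958125, Gamma_xyy = 1.635841, Gamma_yxx = 2.357348, Gamma_yxy = -1.647973, Gamma_yyy = 0.440566; k1 = (-1.000000, -0.125000, -0.662878, -1.952239)
  k2: at (x, y) = (-0.550000, -1.006250), (dx/dtau, dy/dtau) = (-1.033144, -0.222612); Gamma_xxx = 1.305172, Gamma_xxy = -1.954666, Gamma_xyy = 1.537681, Gamma_yxx = 2.604155, Gamma_yxy = -1.702114, Gamma_yyy = 0.401583; k2 = (-1.033144, -0.222612, -0.570217, -2.016601)
  k3: at (x, y) = (-0.551657, -1.011131), (dx/dtau, dy/dtau) = (-1.028511, -0.225830); Gamma_xxx = 1.303567, Gamma_xxy = -1.951592, Gamma_xyy = 1.534834, Gamma_yxx = 2.597306, Gamma_yxy = -1.700033, Gamma_yyy = 0.398631; k3 = (-1.028511, -0.225830, -0.550646, -1.978121)
  k4: at (x, y) = (-0.602851, -1.022583), (dx/dtau, dy/dtau) = (-1.055065, -0.322812); Gamma_xxx = 1.483621, Gamma_xxy = -1.958848, Gamma_xyy = 1.455076, Gamma_yxx = 2.845991, Gamma_yxy = -1.764614, Gamma_yyy = 0.370347; k4 = (-1.055065, -0.322812, -0.468821, -2.004628)
  Y <- Y + (h/6)(k1 + 2k2 + 2k3 + k4): x = -0.6030, y = -1.0224, dx/dtau = -1.0562, dy/dtau = -0.3241
step 2:
  k1: at (x, y) = (-0.602973, -1.022412), (dx/dtau, dy/dtau) = (-1.056224, -0.324105); Gamma_xxx = 1.484425, Gamma_xxy = -1.959036, Gamma_xyy = 1.454916, Gamma_yxx = 2.847325, Gamma_yxy = -1.764998, Gamma_yyy = 0.370393; k1 = (-1.056224, -0.324105, -0.467603, -2.006993)
  k2: at (x, y) = (-0.655784, -1.038617), (dx/dtau, dy/dtau) = (-1.079604, -0.424455); Gamma_xxx = 1.668663, Gamma_xxy = -1.975836, Gamma_xyy = 1.389613, Gamma_yxx = 3.100657, Gamma_yxy = -1.839665, Gamma_yyy = 0.350766; k2 = (-1.079604, -0.424455, -0.384431, -1.991121)
  k3: at (x, y) = (-0.656953, -1.043634), (dx/dtau, dy/dtau) = (-1.075445, -0.423661); Gamma_xxx = 1.663077, Gamma_xxy = -1.972262, Gamma_xyy = 1.387864, Gamma_yxx = 3.087297, Gamma_yxy = -1.835394, Gamma_yyy = 0.347718; k3 = (-1.075445, -0.423661, -0.375370, -1.960625)
  k4: at (x, y) = (-0.710517, -1.064778), (dx/dtau, dy/dtau) = (-1.093761, -0.520168); Gamma_xxx = 1.845402, Gamma_xxy = -1.996311, Gamma_xyy = 1.335610, Gamma_yxx = 3.334109, Gamma_yxy = -1.915479, Gamma_yyy = 0.334855; k4 = (-1.093761, -0.520168, -0.297501, -1.899658)
  Y <- Y + (h/6)(k1 + 2k2 + 2k3 + k4): x = -0.7106, y = -1.0648, dx/dtau = -1.0943, dy/dtau = -0.5209
step 3:
  k1: at (x, y) = (-0.710641, -1.064753), (dx/dtau, dy/dtau) = (-1.094302, -0.520941); Gamma_xxx = 1.846002, Gamma_xxy = -1.996450, Gamma_xyy = 1.335515, Gamma_yxx = 3.335024, Gamma_yxy = -1.915787, Gamma_yyy = 0.334885; k1 = (-1.094302, -0.520941, -0.296794, -1.900309)
  k2: at (x, y) = (-0.765356, -1.090800), (dx/dtau, dy/dtau) = (-1.109142, -0.615956); Gamma_xxx = 2.027532, Gamma_xxy = -2.026948, Gamma_xyy = 1.293724, Gamma_yxx = 3.575487, Gamma_yxy = -2.000534, Gamma_yyy = 0.327424; k2 = (-1.109142, -0.615956, -0.215549, -1.789313)
  k3: at (x, y) = (-0.766098, -1.095551), (dx/dtau, dy/dtau) = (-1.105080, -0.610407); Gamma_xxx = 2.018401, Gamma_xxy = -2.022672, Gamma_xyy = 1.292283, Gamma_yxx = 3.556440, Gamma_yxy = -1.993910, Gamma_yyy = 0.324045; k3 = (-1.105080, -0.610407, -0.217595, -1.773890)
  k4: at (x, y) = (-0.821149, -1.125794), (dx/dtau, dy/dtau) = (-1.116062, -0.698330); Gamma_xxx = 2.193920, Gamma_xxy = -2.057765, Gamma_xyy = 1.259597, Gamma_yxx = 3.781419, Gamma_yxy = -2.078989, Gamma_yyy = 0.320625; k4 = (-1.116062, -0.698330, -0.139436, -1.625827)
  Y <- Y + (h/6)(k1 + 2k2 + 2k3 + k4): x = -0.8213, y = -1.1260, dx/dtau = -1.1160, dy/dtau = -0.6985
step 4:
  k1: at (x, y) = (-0.821288, -1.125953), (dx/dtau, dy/dtau) = (-1.116011, -0.698483); Gamma_xxx = 2.194123, Gamma_xxy = -2.057764, Gamma_xyy = 1.259503, Gamma_yxx = 3.781526, Gamma_yxy = -2.079043, Gamma_yyy = 0.320554; k1 = (-1.116011, -0.698483, -0.139106, -1.624917)
  k2: at (x, y) = (-0.877088, -1.160877), (dx/dtau, dy/dtau) = (-1.122966, -0.779729); Gamma_xxx = 2.362871, Gamma_xxy = -2.096315, Gamma_xyy = 1.234001, Gamma_yxx = 3.988000, Gamma_yxy = -2.162727, Gamma_yyy = 0.319875; k2 = (-1.122966, -0.779729, -0.058844, -1.436148)
  k3: at (x, y) = (-0.877436, -1.164940), (dx/dtau, dy/dtau) = (-1.118953, -0.770291); Gamma_xxx = 2.351315, Gamma_xxy = -2.091467, Gamma_xyy = 1.232526, Gamma_yxx = 3.965622, Gamma_yxy = -2.154356, Gamma_yyy = 0.316300; k3 = (-1.118953, -0.770291, -0.069943, -1.439095)
  k4: at (x, y) = (-0.933183, -1.202982), (dx/dtau, dy/dtau) = (-1.123005, -0.842393); Gamma_xxx = 2.510204, Gamma_xxy = -2.132233, Gamma_xyy = 1.213097, Gamma_yxx = 4.149493, Gamma_yxy = -2.233885, Gamma_yyy = 0.317737; k4 = (-1.123005, -0.842393, 0.007669, -1.232007)
  Y <- Y + (h/6)(k1 + 2k2 + 2k3 + k4): x = -0.9333, y = -1.2033, dx/dtau = -1.1225, dy/dtau = -0.8419


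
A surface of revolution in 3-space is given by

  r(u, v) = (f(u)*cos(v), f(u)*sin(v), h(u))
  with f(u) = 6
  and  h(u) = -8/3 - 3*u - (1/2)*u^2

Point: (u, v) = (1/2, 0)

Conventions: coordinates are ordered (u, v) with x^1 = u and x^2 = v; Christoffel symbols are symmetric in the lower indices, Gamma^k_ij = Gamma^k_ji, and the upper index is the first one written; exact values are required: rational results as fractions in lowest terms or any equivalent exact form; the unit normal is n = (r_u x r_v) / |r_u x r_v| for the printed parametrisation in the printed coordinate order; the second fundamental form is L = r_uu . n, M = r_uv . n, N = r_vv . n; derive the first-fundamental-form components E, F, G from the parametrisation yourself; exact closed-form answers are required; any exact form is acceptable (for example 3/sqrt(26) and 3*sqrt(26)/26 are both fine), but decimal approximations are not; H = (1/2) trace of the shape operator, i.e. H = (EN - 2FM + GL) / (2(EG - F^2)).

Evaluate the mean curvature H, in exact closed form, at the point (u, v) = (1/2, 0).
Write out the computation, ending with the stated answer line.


f = 6, f' = 0, f'' = 0, h' = -7/2, h'' = -1
E = 49/4, F = 0, G = 36; answer radicand W^2 = 49/4
unnormalised second-form numerators: l = 0, m = 0, n = -21; L = l/sqrt(49/4), and similarly M = m/sqrt(W^2), N = n/sqrt(W^2)
H = (E*n - 2*F*m + G*l) / (2*(EG - F^2)*sqrt(W^2)); E*n - 2*F*m + G*l = -1029/4, EG - F^2 = 441, so H = (-7/24)/sqrt(49/4)

Answer: H = -1/12


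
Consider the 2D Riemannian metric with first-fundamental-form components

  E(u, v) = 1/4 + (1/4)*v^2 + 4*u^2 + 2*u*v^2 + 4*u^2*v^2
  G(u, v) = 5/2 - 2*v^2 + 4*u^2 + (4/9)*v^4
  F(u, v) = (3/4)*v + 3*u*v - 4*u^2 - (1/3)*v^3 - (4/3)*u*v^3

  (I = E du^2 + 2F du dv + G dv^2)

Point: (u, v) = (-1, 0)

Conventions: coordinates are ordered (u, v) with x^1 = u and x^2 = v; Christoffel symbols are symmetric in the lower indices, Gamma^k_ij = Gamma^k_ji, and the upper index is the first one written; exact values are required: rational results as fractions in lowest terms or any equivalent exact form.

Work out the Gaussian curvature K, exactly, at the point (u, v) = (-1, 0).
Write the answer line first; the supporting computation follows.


Answer: K = 1262/8649

E = 17/4, F = -4, G = 13/2, EG - F^2 = 93/8 at the point
E_u = -8, E_v = 0, F_u = 8, F_v = -9/4, G_u = -8, G_v = 0
E_vv = 9/2, F_uv = 3, G_uu = 8
Evaluate Brioschi's two determinant matrices M1, M2 and divide by (EG - F^2)^2.
M1 = [[-E_vv/2 + F_uv - G_uu/2, E_u/2, F_u - E_v/2], [F_v - G_u/2, E, F], [G_v/2, F, G]] = [[-13/4, -4, 8], [7/4, 17/4, -4], [0, -4, 13/2]]; det M1 = -1545/32
M2 = [[0, E_v/2, G_u/2], [E_v/2, E, F], [G_u/2, F, G]] = [[0, 0, -4], [0, 17/4, -4], [-4, -4, 13/2]]; det M2 = -68
det M1 - det M2 = 631/32; K = 631/32 / (93/8)^2 = 1262/8649


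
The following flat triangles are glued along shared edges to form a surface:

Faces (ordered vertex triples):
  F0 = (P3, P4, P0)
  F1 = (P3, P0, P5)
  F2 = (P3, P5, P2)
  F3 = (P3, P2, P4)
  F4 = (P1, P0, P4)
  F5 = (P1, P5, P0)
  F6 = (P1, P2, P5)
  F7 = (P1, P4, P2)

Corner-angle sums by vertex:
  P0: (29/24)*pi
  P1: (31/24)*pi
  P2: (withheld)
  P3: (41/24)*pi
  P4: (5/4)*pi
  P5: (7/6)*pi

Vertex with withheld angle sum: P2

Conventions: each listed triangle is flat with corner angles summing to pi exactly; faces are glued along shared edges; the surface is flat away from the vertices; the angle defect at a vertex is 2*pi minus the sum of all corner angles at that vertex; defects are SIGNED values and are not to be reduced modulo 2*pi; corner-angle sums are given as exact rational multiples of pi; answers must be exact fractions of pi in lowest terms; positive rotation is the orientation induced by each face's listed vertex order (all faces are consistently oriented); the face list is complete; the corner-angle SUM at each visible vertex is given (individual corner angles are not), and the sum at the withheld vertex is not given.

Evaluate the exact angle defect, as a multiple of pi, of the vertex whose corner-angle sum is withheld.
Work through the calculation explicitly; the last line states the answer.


V = 6, E = 12, F = 8; chi = V - E + F = 2
Gauss-Bonnet: total defect = 2*pi*chi = 4*pi; visible defects sum to (27/8)*pi

Answer: defect(P2) = (5/8)*pi


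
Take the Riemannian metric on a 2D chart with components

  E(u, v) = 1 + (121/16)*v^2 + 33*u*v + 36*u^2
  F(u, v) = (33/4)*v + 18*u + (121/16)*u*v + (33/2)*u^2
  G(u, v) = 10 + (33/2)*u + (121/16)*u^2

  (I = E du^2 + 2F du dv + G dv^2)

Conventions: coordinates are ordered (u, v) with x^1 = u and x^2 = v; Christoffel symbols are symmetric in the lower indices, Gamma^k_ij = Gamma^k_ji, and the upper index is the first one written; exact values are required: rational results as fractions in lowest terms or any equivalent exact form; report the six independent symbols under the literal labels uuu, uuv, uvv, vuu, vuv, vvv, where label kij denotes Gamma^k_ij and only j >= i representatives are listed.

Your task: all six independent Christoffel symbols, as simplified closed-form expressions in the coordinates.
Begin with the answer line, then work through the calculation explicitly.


Answer: Gamma_uuu = (576*u + 264*v)/(697*u^2 + 528*u*v + 264*u + 121*v^2 + 160), Gamma_uuv = (264*u + 121*v)/(697*u^2 + 528*u*v + 264*u + 121*v^2 + 160), Gamma_uvv = 0, Gamma_vuu = (264*u + 288)/(697*u^2 + 528*u*v + 264*u + 121*v^2 + 160), Gamma_vuv = (121*u + 132)/(697*u^2 + 528*u*v + 264*u + 121*v^2 + 160), Gamma_vvv = 0

E = 1 + (121/16)*v^2 + 33*u*v + 36*u^2; F = (33/4)*v + 18*u + (121/16)*u*v + (33/2)*u^2; G = 10 + (33/2)*u + (121/16)*u^2
Gamma^k_ij = (1/2) g^{kl} (d_i g_jl + d_j g_il - d_l g_ij), with g^inv = (1/(EG-F^2)) [[G, -F], [-F, E]]
first partials: E_u = 33*v + 72*u, E_v = (121/8)*v + 33*u, F_u = 18 + (121/16)*v + 33*u, F_v = 33/4 + (121/16)*u, G_u = 33/2 + (121/8)*u, G_v = 0
D = EG - F^2 = 10 + (33/2)*u + (121/16)*v^2 + 33*u*v + (697/16)*u^2
expanded: Gamma^u_uu = (G E_u - 2F F_u + F E_v)/(2D), Gamma^u_uv = (G E_v - F G_u)/(2D), Gamma^u_vv = (2G F_v - G G_u - F G_v)/(2D), Gamma^v_uu = (2E F_u - E E_v - F E_u)/(2D), Gamma^v_uv = (E G_u - F E_v)/(2D), Gamma^v_vv = (E G_v - 2F F_v + F G_u)/(2D); substitute and cancel common factors


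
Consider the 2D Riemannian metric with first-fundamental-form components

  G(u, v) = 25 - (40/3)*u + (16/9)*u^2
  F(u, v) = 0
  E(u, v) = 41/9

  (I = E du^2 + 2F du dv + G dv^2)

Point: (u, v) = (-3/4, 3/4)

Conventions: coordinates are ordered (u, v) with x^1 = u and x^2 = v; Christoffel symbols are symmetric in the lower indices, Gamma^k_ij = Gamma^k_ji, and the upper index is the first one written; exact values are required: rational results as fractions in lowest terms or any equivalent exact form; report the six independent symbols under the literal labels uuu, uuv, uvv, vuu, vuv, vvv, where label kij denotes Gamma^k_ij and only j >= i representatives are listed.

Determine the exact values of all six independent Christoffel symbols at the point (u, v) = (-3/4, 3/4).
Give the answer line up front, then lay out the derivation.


Answer: Gamma_uuu = 0, Gamma_uuv = 0, Gamma_uvv = 72/41, Gamma_vuu = 0, Gamma_vuv = -2/9, Gamma_vvv = 0

E = 41/9, F = 0, G = 36 at the point
E_u = 0, E_v = 0, F_u = 0, F_v = 0, G_u = -16, G_v = 0
EG - F^2 = 164;  g^inv = (1/164) * [[36, 0], [0, 41/9]]
first-kind symbols [ij,l] = (1/2)(d_i g_jl + d_j g_il - d_l g_ij): [uu,u] = E_u/2 = 0, [uu,v] = F_u - E_v/2 = 0, [uv,u] = E_v/2 = 0, [uv,v] = G_u/2 = -8, [vv,u] = F_v - G_u/2 = 8, [vv,v] = G_v/2 = 0
Gamma^u_ij = (G*[ij,u] - F*[ij,v])/(EG - F^2), Gamma^v_ij = (E*[ij,v] - F*[ij,u])/(EG - F^2)


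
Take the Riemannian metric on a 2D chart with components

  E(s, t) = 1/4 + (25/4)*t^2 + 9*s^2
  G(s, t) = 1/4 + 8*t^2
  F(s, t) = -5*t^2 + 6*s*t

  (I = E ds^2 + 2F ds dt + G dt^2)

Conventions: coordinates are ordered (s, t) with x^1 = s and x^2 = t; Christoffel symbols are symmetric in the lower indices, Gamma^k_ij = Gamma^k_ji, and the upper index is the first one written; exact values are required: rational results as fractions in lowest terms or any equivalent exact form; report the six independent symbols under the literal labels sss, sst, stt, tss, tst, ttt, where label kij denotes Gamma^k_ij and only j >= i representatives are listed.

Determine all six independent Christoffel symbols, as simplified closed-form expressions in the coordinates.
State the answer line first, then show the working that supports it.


Answer: Gamma_sss = (1176*s*t^2 + 36*s - 20*t^3)/(576*s^2*t^2 + 36*s^2 + 960*s*t^3 + 400*t^4 + 57*t^2 + 1), Gamma_sst = (800*t^3 + 25*t)/(576*s^2*t^2 + 36*s^2 + 960*s*t^3 + 400*t^4 + 57*t^2 + 1), Gamma_stt = (24*s - 640*t^3 - 40*t)/(576*s^2*t^2 + 36*s^2 + 960*s*t^3 + 400*t^4 + 57*t^2 + 1), Gamma_tss = (-900*s^2*t + 720*s*t^2 - 25*t^3 - t)/(576*s^2*t^2 + 36*s^2 + 960*s*t^3 + 400*t^4 + 57*t^2 + 1), Gamma_tst = (-600*s*t^2 + 500*t^3)/(576*s^2*t^2 + 36*s^2 + 960*s*t^3 + 400*t^4 + 57*t^2 + 1), Gamma_ttt = (576*s^2*t + 1440*s*t^2 + 32*t)/(576*s^2*t^2 + 36*s^2 + 960*s*t^3 + 400*t^4 + 57*t^2 + 1)

E = 1/4 + (25/4)*t^2 + 9*s^2; F = -5*t^2 + 6*s*t; G = 1/4 + 8*t^2
Gamma^k_ij = (1/2) g^{kl} (d_i g_jl + d_j g_il - d_l g_ij), with g^inv = (1/(EG-F^2)) [[G, -F], [-F, E]]
first partials: E_s = 18*s, E_t = (25/2)*t, F_s = 6*t, F_t = -10*t + 6*s, G_s = 0, G_t = 16*t
D = EG - F^2 = 1/16 + (57/16)*t^2 + (9/4)*s^2 + 25*t^4 + 60*s*t^3 + 36*s^2*t^2
expanded: Gamma^s_ss = (G E_s - 2F F_s + F E_t)/(2D), Gamma^s_st = (G E_t - F G_s)/(2D), Gamma^s_tt = (2G F_t - G G_s - F G_t)/(2D), Gamma^t_ss = (2E F_s - E E_t - F E_s)/(2D), Gamma^t_st = (E G_s - F E_t)/(2D), Gamma^t_tt = (E G_t - 2F F_t + F G_s)/(2D); substitute and cancel common factors


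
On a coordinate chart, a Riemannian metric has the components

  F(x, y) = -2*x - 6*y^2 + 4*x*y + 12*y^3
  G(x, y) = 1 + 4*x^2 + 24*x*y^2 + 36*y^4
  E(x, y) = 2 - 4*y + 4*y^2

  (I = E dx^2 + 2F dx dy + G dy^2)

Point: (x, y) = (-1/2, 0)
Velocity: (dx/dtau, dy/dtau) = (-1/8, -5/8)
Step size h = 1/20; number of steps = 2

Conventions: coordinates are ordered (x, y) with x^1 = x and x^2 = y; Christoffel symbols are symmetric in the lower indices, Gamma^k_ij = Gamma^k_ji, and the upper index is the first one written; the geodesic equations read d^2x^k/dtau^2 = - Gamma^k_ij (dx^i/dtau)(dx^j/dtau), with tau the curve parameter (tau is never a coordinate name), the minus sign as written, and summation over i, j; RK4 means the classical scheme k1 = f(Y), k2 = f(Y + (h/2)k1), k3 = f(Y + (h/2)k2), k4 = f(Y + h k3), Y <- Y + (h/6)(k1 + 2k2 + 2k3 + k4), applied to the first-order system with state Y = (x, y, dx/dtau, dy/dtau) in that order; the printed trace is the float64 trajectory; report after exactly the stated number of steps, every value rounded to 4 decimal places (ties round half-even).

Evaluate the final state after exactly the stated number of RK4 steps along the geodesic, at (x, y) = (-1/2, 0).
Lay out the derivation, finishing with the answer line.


f(Y) = (dx/dtau, dy/dtau, -Gamma^x_ij Y'^i Y'^j, -Gamma^y_ij Y'^i Y'^j) with the Gammas evaluated at the stage position; h = 0.050000; intermediate values shown to 6 dp
step 0: x = -0.5000, y = 0.0000, dx/dtau = -0.1250, dy/dtau = -0.6250
step 1:
  k1: at (x, y) = (-0.500000, 0.000000), (dx/dtau, dy/dtau) = (-0.125000, -0.625000); Gamma_xxx = 0.000000, Gamma_xxy = -0.666667, Gamma_xyy = 0.000000, Gamma_yxx = 0.000000, Gamma_yxy = -0.666667, Gamma_yyy = 0.000000; k1 = (-0.125000, -0.625000, 0.104167, 0.104167)
  k2: at (x, y) = (-0.503125, -0.015625), (dx/dtau, dy/dtau) = (-0.122396, -0.622396); Gamma_xxx = 0.000000, Gamma_xxy = -0.671153, Gamma_xyy = 0.062921, Gamma_yxx = 0.000000, Gamma_yxy = -0.653929, Gamma_yyy = 0.061306; k2 = (-0.122396, -0.622396, 0.077881, 0.075882)
  k3: at (x, y) = (-0.503060, -0.015560), (dx/dtau, dy/dtau) = (-0.123053, -0.623103); Gamma_xxx = 0.000000, Gamma_xxy = -0.671179, Gamma_xyy = 0.062661, Gamma_yxx = 0.000000, Gamma_yxy = -0.653960, Gamma_yyy = 0.061053; k3 = (-0.123053, -0.623103, 0.078596, 0.076580)
  k4: at (x, y) = (-0.506153, -0.031155), (dx/dtau, dy/dtau) = (-0.121070, -0.621171); Gamma_xxx = 0.000000, Gamma_xxy = -0.676306, Gamma_xyy = 0.126422, Gamma_yxx = 0.000000, Gamma_yxy = -0.640763, Gamma_yyy = 0.119778; k4 = (-0.121070, -0.621171, 0.052943, 0.050161)
  Y <- Y + (h/6)(k1 + 2k2 + 2k3 + k4): x = -0.5061, y = -0.0311, dx/dtau = -0.1211, dy/dtau = -0.6212
step 2:
  k1: at (x, y) = (-0.506141, -0.031143), (dx/dtau, dy/dtau) = (-0.121083, -0.621173); Gamma_xxx = 0.000000, Gamma_xxy = -0.676309, Gamma_xyy = 0.126374, Gamma_yxx = 0.000000, Gamma_yxy = -0.640770, Gamma_yyy = 0.119733; k1 = (-0.121083, -0.621173, 0.052973, 0.050189)
  k2: at (x, y) = (-0.509168, -0.046672), (dx/dtau, dy/dtau) = (-0.119758, -0.619918); Gamma_xxx = 0.000000, Gamma_xxy = -0.682069, Gamma_xyy = 0.191003, Gamma_yxx = 0.000000, Gamma_yxy = -0.627123, Gamma_yyy = 0.175616; k2 = (-0.119758, -0.619918, 0.027872, 0.025627)
  k3: at (x, y) = (-0.509135, -0.046641), (dx/dtau, dy/dtau) = (-0.120386, -0.620532); Gamma_xxx = 0.000000, Gamma_xxy = -0.682080, Gamma_xyy = 0.190877, Gamma_yxx = 0.000000, Gamma_yxy = -0.627139, Gamma_yyy = 0.175502; k3 = (-0.120386, -0.620532, 0.028408, 0.026120)
  k4: at (x, y) = (-0.512161, -0.062170), (dx/dtau, dy/dtau) = (-0.119662, -0.619867); Gamma_xxx = 0.000000, Gamma_xxy = -0.688427, Gamma_xyy = 0.256796, Gamma_yxx = 0.000000, Gamma_yxy = -0.612987, Gamma_yyy = 0.228655; k4 = (-0.119662, -0.619867, 0.003458, 0.003079)
  Y <- Y + (h/6)(k1 + 2k2 + 2k3 + k4): x = -0.5122, y = -0.0622, dx/dtau = -0.1197, dy/dtau = -0.6199

Answer: x = -0.5122, y = -0.0622, dx/dtau = -0.1197, dy/dtau = -0.6199


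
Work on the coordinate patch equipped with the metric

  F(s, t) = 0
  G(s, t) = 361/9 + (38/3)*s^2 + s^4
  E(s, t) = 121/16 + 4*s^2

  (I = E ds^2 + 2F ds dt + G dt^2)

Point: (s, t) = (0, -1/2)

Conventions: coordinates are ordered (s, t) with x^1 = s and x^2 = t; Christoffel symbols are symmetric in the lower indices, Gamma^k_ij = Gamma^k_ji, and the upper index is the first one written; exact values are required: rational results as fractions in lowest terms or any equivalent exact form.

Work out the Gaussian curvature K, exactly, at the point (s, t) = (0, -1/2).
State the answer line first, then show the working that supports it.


Answer: K = -96/2299

E = 121/16, F = 0, G = 361/9, EG - F^2 = 43681/144 at the point
E_s = 0, E_t = 0, F_s = 0, F_t = 0, G_s = 0, G_t = 0
E_tt = 0, F_st = 0, G_ss = 76/3
The intrinsic route: Brioschi's K = (det M1 - det M2)/(EG - F^2)^2.
M1 = [[-E_tt/2 + F_st - G_ss/2, E_s/2, F_s - E_t/2], [F_t - G_s/2, E, F], [G_t/2, F, G]] = [[-38/3, 0, 0], [0, 121/16, 0], [0, 0, 361/9]]; det M1 = -829939/216
M2 = [[0, E_t/2, G_s/2], [E_t/2, E, F], [G_s/2, F, G]] = [[0, 0, 0], [0, 121/16, 0], [0, 0, 361/9]]; det M2 = 0
det M1 - det M2 = -829939/216; K = -829939/216 / (43681/144)^2 = -96/2299


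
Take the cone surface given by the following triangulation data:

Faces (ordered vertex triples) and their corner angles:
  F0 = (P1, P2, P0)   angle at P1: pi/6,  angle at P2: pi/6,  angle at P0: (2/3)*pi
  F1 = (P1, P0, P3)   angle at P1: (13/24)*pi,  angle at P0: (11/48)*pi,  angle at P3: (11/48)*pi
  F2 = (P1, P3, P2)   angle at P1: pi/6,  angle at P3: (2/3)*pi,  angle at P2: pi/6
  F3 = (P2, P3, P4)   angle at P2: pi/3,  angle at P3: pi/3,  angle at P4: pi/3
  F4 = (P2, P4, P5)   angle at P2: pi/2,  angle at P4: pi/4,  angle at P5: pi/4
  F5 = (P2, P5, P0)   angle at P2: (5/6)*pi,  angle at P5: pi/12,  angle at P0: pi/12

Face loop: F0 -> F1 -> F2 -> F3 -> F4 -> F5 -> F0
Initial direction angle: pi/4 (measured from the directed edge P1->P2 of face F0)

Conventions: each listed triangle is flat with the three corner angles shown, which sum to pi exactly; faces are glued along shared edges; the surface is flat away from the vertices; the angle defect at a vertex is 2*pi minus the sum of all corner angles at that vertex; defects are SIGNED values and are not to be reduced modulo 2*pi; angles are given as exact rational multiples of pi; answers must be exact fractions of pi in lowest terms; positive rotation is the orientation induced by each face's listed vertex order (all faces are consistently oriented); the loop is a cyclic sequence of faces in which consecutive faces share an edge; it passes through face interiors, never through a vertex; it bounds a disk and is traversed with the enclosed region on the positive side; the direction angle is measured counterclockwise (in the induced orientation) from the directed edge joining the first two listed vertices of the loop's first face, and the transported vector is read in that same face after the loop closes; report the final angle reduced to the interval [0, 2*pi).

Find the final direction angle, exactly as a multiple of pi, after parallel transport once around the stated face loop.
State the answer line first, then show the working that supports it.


Answer: final direction angle = (11/8)*pi

enclosed vertex P1: corner angles sum to (7/8)*pi, defect = 2*pi - (7/8)*pi = (9/8)*pi
enclosed vertex P2: corner angles sum to 2*pi, defect = 2*pi - 2*pi = 0
summing the enclosed defects onto the initial angle, mod 2*pi in the induced orientation:
final angle = pi/4 + (9/8)*pi = (11/8)*pi (mod 2*pi)


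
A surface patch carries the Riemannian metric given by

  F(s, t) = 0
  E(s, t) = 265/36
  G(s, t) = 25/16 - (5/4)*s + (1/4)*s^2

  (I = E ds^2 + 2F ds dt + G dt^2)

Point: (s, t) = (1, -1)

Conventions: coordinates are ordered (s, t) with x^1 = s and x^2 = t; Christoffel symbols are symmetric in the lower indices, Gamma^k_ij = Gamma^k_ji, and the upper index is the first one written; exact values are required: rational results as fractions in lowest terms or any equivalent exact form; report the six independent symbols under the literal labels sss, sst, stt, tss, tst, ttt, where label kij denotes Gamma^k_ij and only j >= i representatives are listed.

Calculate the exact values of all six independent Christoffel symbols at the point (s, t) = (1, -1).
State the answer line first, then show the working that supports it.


Answer: Gamma_sss = 0, Gamma_sst = 0, Gamma_stt = 27/530, Gamma_tss = 0, Gamma_tst = -2/3, Gamma_ttt = 0

E = 265/36, F = 0, G = 9/16 at the point
E_s = 0, E_t = 0, F_s = 0, F_t = 0, G_s = -3/4, G_t = 0
EG - F^2 = 265/64;  g^inv = (64/265) * [[9/16, 0], [0, 265/36]]
first-kind symbols [ij,l] = (1/2)(d_i g_jl + d_j g_il - d_l g_ij): [ss,s] = E_s/2 = 0, [ss,t] = F_s - E_t/2 = 0, [st,s] = E_t/2 = 0, [st,t] = G_s/2 = -3/8, [tt,s] = F_t - G_s/2 = 3/8, [tt,t] = G_t/2 = 0
Gamma^s_ij = (G*[ij,s] - F*[ij,t])/(EG - F^2), Gamma^t_ij = (E*[ij,t] - F*[ij,s])/(EG - F^2)


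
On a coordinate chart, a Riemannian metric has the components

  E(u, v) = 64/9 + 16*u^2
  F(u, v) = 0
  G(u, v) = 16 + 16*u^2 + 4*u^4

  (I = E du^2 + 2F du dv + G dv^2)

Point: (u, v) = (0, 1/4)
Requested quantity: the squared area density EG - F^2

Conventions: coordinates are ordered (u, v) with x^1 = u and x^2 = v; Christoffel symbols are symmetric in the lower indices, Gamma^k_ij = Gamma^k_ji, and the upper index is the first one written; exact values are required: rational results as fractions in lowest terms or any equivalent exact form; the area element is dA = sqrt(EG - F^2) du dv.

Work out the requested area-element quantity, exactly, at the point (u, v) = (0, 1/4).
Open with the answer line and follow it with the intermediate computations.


Answer: EG - F^2 = 1024/9

E = 64/9, F = 0, G = 16; EG - F^2 = 1024/9


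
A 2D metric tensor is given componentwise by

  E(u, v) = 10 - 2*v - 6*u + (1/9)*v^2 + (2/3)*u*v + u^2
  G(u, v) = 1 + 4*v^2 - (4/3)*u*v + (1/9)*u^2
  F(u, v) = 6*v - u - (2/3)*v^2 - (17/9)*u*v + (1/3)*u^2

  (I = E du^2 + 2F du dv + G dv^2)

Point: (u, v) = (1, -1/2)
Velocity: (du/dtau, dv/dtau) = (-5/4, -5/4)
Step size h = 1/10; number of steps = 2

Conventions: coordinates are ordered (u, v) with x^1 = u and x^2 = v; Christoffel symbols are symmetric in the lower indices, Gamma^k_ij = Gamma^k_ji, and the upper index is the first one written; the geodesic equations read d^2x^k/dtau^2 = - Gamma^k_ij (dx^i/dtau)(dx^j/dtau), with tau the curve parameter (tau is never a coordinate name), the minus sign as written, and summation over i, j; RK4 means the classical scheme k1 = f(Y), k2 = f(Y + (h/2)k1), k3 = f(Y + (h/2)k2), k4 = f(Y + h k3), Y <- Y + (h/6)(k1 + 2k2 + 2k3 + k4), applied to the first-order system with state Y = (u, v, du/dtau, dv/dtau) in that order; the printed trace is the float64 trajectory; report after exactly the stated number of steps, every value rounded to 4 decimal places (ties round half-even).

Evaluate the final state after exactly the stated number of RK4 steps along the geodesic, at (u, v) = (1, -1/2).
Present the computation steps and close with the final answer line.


f(Y) = (du/dtau, dv/dtau, -Gamma^u_ij Y'^i Y'^j, -Gamma^v_ij Y'^i Y'^j) with the Gammas evaluated at the stage position; h = 0.100000; intermediate values shown to 6 dp
step 0: u = 1.0000, v = -0.5000, du/dtau = -1.2500, dv/dtau = -1.2500
step 1:
  k1: at (u, v) = (1.000000, -0.500000), (du/dtau, dv/dtau) = (-1.250000, -1.250000); Gamma_uuu = -0.289963, Gamma_uuv = -0.096654, Gamma_uvv = 0.579926, Gamma_vuu = 0.178439, Gamma_vuv = 0.059480, Gamma_vvv = -0.356877; k1 = (-1.250000, -1.250000, -0.151022, 0.092937)
  k2: at (u, v) = (0.937500, -0.562500), (du/dtau, dv/dtau) = (-1.257551, -1.245353); Gamma_uuu = -0.276790, Gamma_uuv = -0.092263, Gamma_uvv = 0.553580, Gamma_vuu = 0.176838, Gamma_vuv = 0.058946, Gamma_vvv = -0.353676; k2 = (-1.257551, -1.245353, -0.131838, 0.084230)
  k3: at (u, v) = (0.937122, -0.562268), (du/dtau, dv/dtau) = (-1.256592, -1.245789); Gamma_uuu = -0.276839, Gamma_uuv = -0.092280, Gamma_uvv = 0.553677, Gamma_vuu = 0.176773, Gamma_vuv = 0.058924, Gamma_vvv = -0.353546; k3 = (-1.256592, -1.245789, -0.133249, 0.085085)
  k4: at (u, v) = (0.874341, -0.624579), (du/dtau, dv/dtau) = (-1.263325, -1.241492); Gamma_uuu = -0.264599, Gamma_uuv = -0.088200, Gamma_uvv = 0.529198, Gamma_vuu = 0.174665, Gamma_vuv = 0.058222, Gamma_vvv = -0.349330; k4 = (-1.263325, -1.241492, -0.116690, 0.077029)
  Y <- Y + (h/6)(k1 + 2k2 + 2k3 + k4): u = 0.8743, v = -0.6246, du/dtau = -1.2633, dv/dtau = -1.2415
step 2:
  k1: at (u, v) = (0.874306, -0.624563), (du/dtau, dv/dtau) = (-1.263298, -1.241523); Gamma_uuu = -0.264602, Gamma_uuv = -0.088201, Gamma_uvv = 0.529205, Gamma_vuu = 0.174660, Gamma_vuv = 0.058220, Gamma_vvv = -0.349321; k1 = (-1.263298, -1.241523, -0.116750, 0.077065)
  k2: at (u, v) = (0.811142, -0.686639), (du/dtau, dv/dtau) = (-1.269136, -1.237670); Gamma_uuu = -0.253244, Gamma_uuv = -0.084415, Gamma_uvv = 0.506488, Gamma_vuu = 0.172164, Gamma_vuv = 0.057388, Gamma_vvv = -0.344327; k2 = (-1.269136, -1.237670, -0.102758, 0.069859)
  k3: at (u, v) = (0.810850, -0.686446), (du/dtau, dv/dtau) = (-1.268436, -1.238030); Gamma_uuu = -0.253281, Gamma_uuv = -0.084427, Gamma_uvv = 0.506561, Gamma_vuu = 0.172122, Gamma_vuv = 0.057374, Gamma_vvv = -0.344244; k3 = (-1.268436, -1.238030, -0.103744, 0.070501)
  k4: at (u, v) = (0.747463, -0.748366), (du/dtau, dv/dtau) = (-1.273673, -1.234473); Gamma_uuu = -0.242721, Gamma_uuv = -0.080907, Gamma_uvv = 0.485443, Gamma_vuu = 0.169371, Gamma_vuv = 0.056457, Gamma_vvv = -0.338741; k4 = (-1.273673, -1.234473, -0.091602, 0.063920)
  Y <- Y + (h/6)(k1 + 2k2 + 2k3 + k4): u = 0.7474, v = -0.7484, du/dtau = -1.2737, dv/dtau = -1.2345

Answer: u = 0.7474, v = -0.7484, du/dtau = -1.2737, dv/dtau = -1.2345


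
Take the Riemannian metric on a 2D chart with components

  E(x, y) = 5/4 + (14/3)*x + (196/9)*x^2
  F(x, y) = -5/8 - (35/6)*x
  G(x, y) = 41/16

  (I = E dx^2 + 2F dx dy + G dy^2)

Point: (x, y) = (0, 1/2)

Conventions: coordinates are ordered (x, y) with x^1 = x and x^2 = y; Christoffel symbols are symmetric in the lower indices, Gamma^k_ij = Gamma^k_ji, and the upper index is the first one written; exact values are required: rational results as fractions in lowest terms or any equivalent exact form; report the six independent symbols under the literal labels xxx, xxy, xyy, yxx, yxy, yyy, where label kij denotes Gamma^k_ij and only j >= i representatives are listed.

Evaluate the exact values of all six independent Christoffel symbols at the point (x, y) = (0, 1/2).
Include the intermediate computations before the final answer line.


E = 5/4, F = -5/8, G = 41/16 at the point
E_x = 14/3, E_y = 0, F_x = -35/6, F_y = 0, G_x = 0, G_y = 0
EG - F^2 = 45/16;  g^inv = (16/45) * [[41/16, 5/8], [5/8, 5/4]]
first-kind symbols [ij,l] = (1/2)(d_i g_jl + d_j g_il - d_l g_ij): [xx,x] = E_x/2 = 7/3, [xx,y] = F_x - E_y/2 = -35/6, [xy,x] = E_y/2 = 0, [xy,y] = G_x/2 = 0, [yy,x] = F_y - G_x/2 = 0, [yy,y] = G_y/2 = 0
Gamma^x_ij = (G*[ij,x] - F*[ij,y])/(EG - F^2), Gamma^y_ij = (E*[ij,y] - F*[ij,x])/(EG - F^2)

Answer: Gamma_xxx = 112/135, Gamma_xxy = 0, Gamma_xyy = 0, Gamma_yxx = -56/27, Gamma_yxy = 0, Gamma_yyy = 0


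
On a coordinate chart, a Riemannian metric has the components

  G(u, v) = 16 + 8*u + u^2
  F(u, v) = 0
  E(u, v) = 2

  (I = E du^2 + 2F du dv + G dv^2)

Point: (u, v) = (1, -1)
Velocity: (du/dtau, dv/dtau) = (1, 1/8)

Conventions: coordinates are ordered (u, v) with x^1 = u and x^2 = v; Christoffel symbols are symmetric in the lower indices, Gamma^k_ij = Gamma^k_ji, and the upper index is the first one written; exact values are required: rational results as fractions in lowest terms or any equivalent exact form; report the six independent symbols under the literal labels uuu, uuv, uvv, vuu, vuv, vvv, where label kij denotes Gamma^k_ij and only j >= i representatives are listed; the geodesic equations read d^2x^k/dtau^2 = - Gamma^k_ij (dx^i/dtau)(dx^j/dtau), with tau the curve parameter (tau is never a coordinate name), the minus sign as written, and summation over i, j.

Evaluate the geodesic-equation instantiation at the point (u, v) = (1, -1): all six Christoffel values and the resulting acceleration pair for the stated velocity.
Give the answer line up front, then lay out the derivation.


Answer: Gamma_uuu = 0, Gamma_uuv = 0, Gamma_uvv = -5/2, Gamma_vuu = 0, Gamma_vuv = 1/5, Gamma_vvv = 0; accelerations (d^2u/dtau^2, d^2v/dtau^2) = (5/128, -1/20)

E = 2, F = 0, G = 25 at the point
E_u = 0, E_v = 0, F_u = 0, F_v = 0, G_u = 10, G_v = 0
EG - F^2 = 50;  g^inv = (1/50) * [[25, 0], [0, 2]]
first-kind symbols [ij,l] = (1/2)(d_i g_jl + d_j g_il - d_l g_ij): [uu,u] = E_u/2 = 0, [uu,v] = F_u - E_v/2 = 0, [uv,u] = E_v/2 = 0, [uv,v] = G_u/2 = 5, [vv,u] = F_v - G_u/2 = -5, [vv,v] = G_v/2 = 0
Gamma^u_ij = (G*[ij,u] - F*[ij,v])/(EG - F^2), Gamma^v_ij = (E*[ij,v] - F*[ij,u])/(EG - F^2)
Gamma_uuu = 0, Gamma_uuv = 0, Gamma_uvv = -5/2, Gamma_vuu = 0, Gamma_vuv = 1/5, Gamma_vvv = 0
d^2u/dtau^2 = -(Gamma_uuu*(1)^2 + 2*Gamma_uuv*(1)*(1/8) + Gamma_uvv*(1/8)^2) = 5/128
d^2v/dtau^2 = -(Gamma_vuu*(1)^2 + 2*Gamma_vuv*(1)*(1/8) + Gamma_vvv*(1/8)^2) = -1/20


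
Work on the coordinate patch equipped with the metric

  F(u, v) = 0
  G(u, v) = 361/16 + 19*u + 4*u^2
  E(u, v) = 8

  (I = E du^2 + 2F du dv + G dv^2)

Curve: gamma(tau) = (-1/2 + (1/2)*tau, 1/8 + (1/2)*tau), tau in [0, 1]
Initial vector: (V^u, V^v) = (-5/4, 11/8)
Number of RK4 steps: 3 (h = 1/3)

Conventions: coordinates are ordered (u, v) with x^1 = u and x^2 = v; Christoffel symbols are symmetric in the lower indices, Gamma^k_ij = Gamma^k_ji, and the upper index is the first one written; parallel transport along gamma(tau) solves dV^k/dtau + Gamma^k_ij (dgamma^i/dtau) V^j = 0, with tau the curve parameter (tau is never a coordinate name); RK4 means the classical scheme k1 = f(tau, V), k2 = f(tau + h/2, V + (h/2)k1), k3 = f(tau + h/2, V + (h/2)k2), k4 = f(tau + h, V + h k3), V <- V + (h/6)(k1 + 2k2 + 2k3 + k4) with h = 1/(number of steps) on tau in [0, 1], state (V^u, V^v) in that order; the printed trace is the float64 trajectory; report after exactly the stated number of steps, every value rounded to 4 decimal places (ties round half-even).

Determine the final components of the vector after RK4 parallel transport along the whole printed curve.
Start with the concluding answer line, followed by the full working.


Answer: V^u = -0.5415, V^v = 1.2761

gamma'(tau) = (1/2, 1/2); f(tau, V)^k = -Gamma^k_ij(gamma(tau)) gamma'^i(tau) V^j; h = 1/3; intermediate values shown to 6 dp
curve data and Christoffel symbols at the stage parameters:
  tau = 0.000000: gamma = (-0.500000, 0.125000), gamma' = (0.500000, 0.500000); Gamma_uuu = 0.000000, Gamma_uuv = 0.000000, Gamma_uvv = -0.937500, Gamma_vuu = 0.000000, Gamma_vuv = 0.533333, Gamma_vvv = 0.000000
  tau = 0.166667: gamma = (-0.416667, 0.208333), gamma' = (0.500000, 0.500000); Gamma_uuu = 0.000000, Gamma_uuv = 0.000000, Gamma_uvv = -0.979167, Gamma_vuu = 0.000000, Gamma_vuv = 0.510638, Gamma_vvv = 0.000000
  tau = 0.333333: gamma = (-0.333333, 0.291667), gamma' = (0.500000, 0.500000); Gamma_uuu = 0.000000, Gamma_uuv = 0.000000, Gamma_uvv = -1.020833, Gamma_vuu = 0.000000, Gamma_vuv = 0.489796, Gamma_vvv = 0.000000
  tau = 0.500000: gamma = (-0.250000, 0.375000), gamma' = (0.500000, 0.500000); Gamma_uuu = 0.000000, Gamma_uuv = 0.000000, Gamma_uvv = -1.062500, Gamma_vuu = 0.000000, Gamma_vuv = 0.470588, Gamma_vvv = 0.000000
  tau = 0.666667: gamma = (-0.166667, 0.458333), gamma' = (0.500000, 0.500000); Gamma_uuu = 0.000000, Gamma_uuv = 0.000000, Gamma_uvv = -1.104167, Gamma_vuu = 0.000000, Gamma_vuv = 0.452830, Gamma_vvv = 0.000000
  tau = 0.833333: gamma = (-0.083333, 0.541667), gamma' = (0.500000, 0.500000); Gamma_uuu = 0.000000, Gamma_uuv = 0.000000, Gamma_uvv = -1.145833, Gamma_vuu = 0.000000, Gamma_vuv = 0.436364, Gamma_vvv = 0.000000
  tau = 1.000000: gamma = (0.000000, 0.625000), gamma' = (0.500000, 0.500000); Gamma_uuu = 0.000000, Gamma_uuv = 0.000000, Gamma_uvv = -1.187500, Gamma_vuu = 0.000000, Gamma_vuv = 0.421053, Gamma_vvv = 0.000000
step 0: V^u = -1.2500, V^v = 1.3750
step 1: k1 = (0.644531, -0.033333), k2 = (0.670457, -0.057923), k3 = (0.668451, -0.057980), k4 = (0.691958, -0.080447); V <- V + (h/6)(k1 + 2k2 + 2k3 + k4): V^u = -1.0270, V^v = 1.3558
step 2: k1 = (0.692023, -0.080527), k2 = (0.713139, -0.101349), k3 = (0.711296, -0.101361), k4 = (0.729862, -0.120482); V <- V + (h/6)(k1 + 2k2 + 2k3 + k4): V^u = -0.7897, V^v = 1.3221
step 3: k1 = (0.729915, -0.120541), k2 = (0.745949, -0.138317), k3 = (0.744252, -0.138254), k4 = (0.757640, -0.154609); V <- V + (h/6)(k1 + 2k2 + 2k3 + k4): V^u = -0.5415, V^v = 1.2761
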